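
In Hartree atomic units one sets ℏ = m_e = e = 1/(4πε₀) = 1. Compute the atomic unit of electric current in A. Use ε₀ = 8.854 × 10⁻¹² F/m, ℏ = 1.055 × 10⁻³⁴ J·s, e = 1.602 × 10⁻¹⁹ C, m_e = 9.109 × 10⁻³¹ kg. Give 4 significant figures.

I_au = e E_h/ℏ = m_e e⁵/((4πε₀)²ℏ³)
E_h = 4.354 × 10⁻¹⁸ J
e·E_h/ℏ = 6.612 × 10⁻³ A

6.612 × 10⁻³ A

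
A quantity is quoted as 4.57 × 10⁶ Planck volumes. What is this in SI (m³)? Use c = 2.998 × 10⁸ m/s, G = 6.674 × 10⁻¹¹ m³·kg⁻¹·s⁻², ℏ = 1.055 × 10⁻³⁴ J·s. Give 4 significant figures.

1.930 × 10⁻⁹⁸ m³

One Planck volume: V_P = (ℏG/c³)^(3/2) = 4.224 × 10⁻¹⁰⁵ m³.
4.57 × 10⁶ × 4.224 × 10⁻¹⁰⁵ m³ = 1.930 × 10⁻⁹⁸ m³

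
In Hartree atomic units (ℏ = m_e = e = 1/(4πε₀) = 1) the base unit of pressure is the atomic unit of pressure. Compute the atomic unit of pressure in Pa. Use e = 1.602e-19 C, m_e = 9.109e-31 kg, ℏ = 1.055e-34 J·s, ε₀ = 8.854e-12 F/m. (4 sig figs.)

P_au = E_h/a₀³ = m_e⁴e¹⁰/((4πε₀)⁵ℏ⁸)
E_h = 4.354e-18 J
a₀ = 5.297e-11 m
E_h/a₀³ = 2.929e13 Pa

2.929e13 Pa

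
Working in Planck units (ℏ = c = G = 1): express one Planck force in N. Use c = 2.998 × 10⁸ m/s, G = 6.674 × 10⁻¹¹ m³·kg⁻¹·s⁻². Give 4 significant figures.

1.210 × 10⁴⁴ N

From ℏ = c = G = 1 the force scale is F_P = c⁴/G.
  = 8.078 × 10³³ / 6.674 × 10⁻¹¹
  = 1.210 × 10⁴⁴ N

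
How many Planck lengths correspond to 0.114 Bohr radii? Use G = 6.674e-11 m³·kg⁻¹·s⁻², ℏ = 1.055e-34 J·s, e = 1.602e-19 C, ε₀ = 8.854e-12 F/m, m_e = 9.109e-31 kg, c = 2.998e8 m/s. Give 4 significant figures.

3.736e23

Bohr radius: a₀ = 4πε₀ℏ²/(m_e e²) = 5.297e-11 m
Planck length: ℓ_P = √(ℏG/c³) = 1.616e-35 m
0.114 × 5.297e-11 / 1.616e-35 = 3.736e23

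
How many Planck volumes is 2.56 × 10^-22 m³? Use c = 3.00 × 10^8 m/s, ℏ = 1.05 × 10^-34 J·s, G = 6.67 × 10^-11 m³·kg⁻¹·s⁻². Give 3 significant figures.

6.13 × 10^82

Planck volume: V_P = (ℏG/c³)^(3/2) = 4.18 × 10^-105 m³.
2.56 × 10^-22 / 4.18 × 10^-105 = 6.13 × 10^82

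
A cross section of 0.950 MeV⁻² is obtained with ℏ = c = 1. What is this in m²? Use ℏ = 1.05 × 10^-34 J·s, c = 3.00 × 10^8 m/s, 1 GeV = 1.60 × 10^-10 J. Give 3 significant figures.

Area is [L]² = [E]⁻²·(ℏc)²; restore (ℏc)².
1 GeV⁻² → (ℏc)² × (1 GeV in J)⁻² = 3.88 × 10^-32 m².
Convert the energy scale: 0.950 MeV⁻² = 9.50 × 10^5 GeV⁻².
Result: 9.50 × 10^5 × 3.88 × 10^-32 = 3.68 × 10^-26 m².

3.68 × 10^-26 m²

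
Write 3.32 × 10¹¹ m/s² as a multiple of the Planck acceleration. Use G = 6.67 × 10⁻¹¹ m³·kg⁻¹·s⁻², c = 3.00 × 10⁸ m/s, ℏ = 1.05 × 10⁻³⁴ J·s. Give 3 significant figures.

5.94 × 10⁻⁴¹

Planck acceleration: a_P = √(c⁷/(ℏG)) = 5.59 × 10⁵¹ m/s².
3.32 × 10¹¹ / 5.59 × 10⁵¹ = 5.94 × 10⁻⁴¹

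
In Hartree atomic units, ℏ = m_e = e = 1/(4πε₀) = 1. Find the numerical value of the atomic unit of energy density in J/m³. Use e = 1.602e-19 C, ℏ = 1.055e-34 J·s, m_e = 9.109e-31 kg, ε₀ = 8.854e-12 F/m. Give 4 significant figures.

2.929e13 J/m³

The unique combination of the constants set to 1 with dimensions of energy density is u_au = E_h/a₀³ = m_e⁴e¹⁰/((4πε₀)⁵ℏ⁸).
E_h = 4.354e-18 J
a₀ = 5.297e-11 m
E_h/a₀³ = 2.929e13 J/m³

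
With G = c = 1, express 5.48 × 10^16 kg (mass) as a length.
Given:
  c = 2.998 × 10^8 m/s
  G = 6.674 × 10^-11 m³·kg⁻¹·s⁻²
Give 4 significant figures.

In G = c = 1 units mass has dimensions of length; the conversion factor is G/c².
5.48 × 10^16 kg × (G/c²) = 4.069 × 10^-11 m

4.069 × 10^-11 m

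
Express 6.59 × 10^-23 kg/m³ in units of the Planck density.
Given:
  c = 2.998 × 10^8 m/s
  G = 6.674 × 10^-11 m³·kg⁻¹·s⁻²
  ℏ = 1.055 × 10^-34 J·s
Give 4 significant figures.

1.279 × 10^-119

Planck density: ρ_P = c⁵/(ℏG²) = 5.154 × 10^96 kg/m³.
6.59 × 10^-23 / 5.154 × 10^96 = 1.279 × 10^-119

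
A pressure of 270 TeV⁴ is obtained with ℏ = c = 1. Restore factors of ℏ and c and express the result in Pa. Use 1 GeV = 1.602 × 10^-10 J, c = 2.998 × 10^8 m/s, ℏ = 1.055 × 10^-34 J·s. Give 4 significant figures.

5.620 × 10^51 Pa

Pressure is [E]/[L]³ = [E]⁴/(ℏc)³.
1 GeV⁴ → 1/(ℏc)³ × (1 GeV in J)⁴ = 2.082 × 10^37 Pa.
Convert the energy scale: 270 TeV⁴ = 2.70 × 10^14 GeV⁴.
Result: 2.70 × 10^14 × 2.082 × 10^37 = 5.620 × 10^51 Pa.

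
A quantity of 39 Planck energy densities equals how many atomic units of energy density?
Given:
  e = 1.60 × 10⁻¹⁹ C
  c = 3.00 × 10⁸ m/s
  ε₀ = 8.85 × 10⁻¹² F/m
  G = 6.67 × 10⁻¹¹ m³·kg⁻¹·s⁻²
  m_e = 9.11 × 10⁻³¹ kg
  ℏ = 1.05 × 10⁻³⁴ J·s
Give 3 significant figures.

Planck energy density: u_P = c⁷/(ℏG²) = 4.68 × 10¹¹³ J/m³
atomic unit of energy density: u_au = E_h/a₀³ = m_e⁴e¹⁰/((4πε₀)⁵ℏ⁸) = 3.01 × 10¹³ J/m³
39 × 4.68 × 10¹¹³ / 3.01 × 10¹³ = 6.06 × 10¹⁰¹

6.06 × 10¹⁰¹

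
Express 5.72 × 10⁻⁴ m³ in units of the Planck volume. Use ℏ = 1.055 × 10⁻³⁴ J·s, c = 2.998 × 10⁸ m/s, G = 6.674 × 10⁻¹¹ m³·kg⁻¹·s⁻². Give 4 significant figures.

Planck volume: V_P = (ℏG/c³)^(3/2) = 4.224 × 10⁻¹⁰⁵ m³.
5.72 × 10⁻⁴ / 4.224 × 10⁻¹⁰⁵ = 1.354 × 10¹⁰¹

1.354 × 10¹⁰¹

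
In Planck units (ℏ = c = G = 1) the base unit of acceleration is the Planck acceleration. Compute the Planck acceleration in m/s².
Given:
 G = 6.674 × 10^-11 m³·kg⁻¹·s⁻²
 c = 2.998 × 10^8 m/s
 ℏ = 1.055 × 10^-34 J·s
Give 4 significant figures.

5.560 × 10^51 m/s²

a_P = √(c⁷/(ℏG))
  = √(3.092 × 10^103)
  = 5.560 × 10^51 m/s²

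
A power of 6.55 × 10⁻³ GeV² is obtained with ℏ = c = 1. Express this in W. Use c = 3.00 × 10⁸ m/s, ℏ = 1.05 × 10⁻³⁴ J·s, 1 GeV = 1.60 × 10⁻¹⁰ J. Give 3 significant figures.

Power is [E]/[T] = [E]²/ℏ.
1 GeV² → 1/ℏ × (1 GeV in J)² = 2.44 × 10¹⁴ W.
Result: 6.55 × 10⁻³ × 2.44 × 10¹⁴ = 1.60 × 10¹² W.

1.60 × 10¹² W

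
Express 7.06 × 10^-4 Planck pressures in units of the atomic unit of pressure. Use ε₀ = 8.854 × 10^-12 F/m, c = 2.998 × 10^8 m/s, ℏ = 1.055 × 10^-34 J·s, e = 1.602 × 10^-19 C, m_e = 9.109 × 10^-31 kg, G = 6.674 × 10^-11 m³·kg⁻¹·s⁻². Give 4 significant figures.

Planck pressure: p_P = c⁷/(ℏG²) = 4.632 × 10^113 Pa
atomic unit of pressure: P_au = E_h/a₀³ = m_e⁴e¹⁰/((4πε₀)⁵ℏ⁸) = 2.929 × 10^13 Pa
7.06 × 10^-4 × 4.632 × 10^113 / 2.929 × 10^13 = 1.117 × 10^97

1.117 × 10^97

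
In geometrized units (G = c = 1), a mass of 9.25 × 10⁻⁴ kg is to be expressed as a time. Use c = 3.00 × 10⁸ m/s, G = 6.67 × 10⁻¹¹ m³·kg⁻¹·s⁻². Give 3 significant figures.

2.29 × 10⁻³⁹ s

Mass → time via G/c³.
9.25 × 10⁻⁴ kg × (G/c³) = 2.29 × 10⁻³⁹ s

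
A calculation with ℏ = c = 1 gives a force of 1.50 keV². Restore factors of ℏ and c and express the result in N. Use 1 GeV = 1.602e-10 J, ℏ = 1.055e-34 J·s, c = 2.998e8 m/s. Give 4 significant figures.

Force is [E]/[L] = [E]²/(ℏc); restore (ℏc)⁻¹.
1 GeV² → 1/(ℏc) × (1 GeV in J)² = 8.114e5 N.
Convert the energy scale: 1.50 keV² = 1.50e-12 GeV².
Result: 1.50e-12 × 8.114e5 = 1.217e-6 N.

1.217e-6 N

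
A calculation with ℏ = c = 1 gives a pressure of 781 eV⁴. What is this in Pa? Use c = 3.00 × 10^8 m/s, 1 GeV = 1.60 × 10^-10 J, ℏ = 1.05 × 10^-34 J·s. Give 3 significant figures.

Pressure is [E]/[L]³ = [E]⁴/(ℏc)³.
1 GeV⁴ → 1/(ℏc)³ × (1 GeV in J)⁴ = 2.10 × 10^37 Pa.
Convert the energy scale: 781 eV⁴ = 7.81 × 10^-34 GeV⁴.
Result: 7.81 × 10^-34 × 2.10 × 10^37 = 1.64 × 10^4 Pa.

1.64 × 10^4 Pa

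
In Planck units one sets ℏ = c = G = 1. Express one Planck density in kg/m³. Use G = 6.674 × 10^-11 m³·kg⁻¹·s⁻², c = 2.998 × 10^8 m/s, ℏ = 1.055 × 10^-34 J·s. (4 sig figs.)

ρ_P = c⁵/(ℏG²)
  = 2.422 × 10^42 / 4.699 × 10^-55
  = 5.154 × 10^96 kg/m³

5.154 × 10^96 kg/m³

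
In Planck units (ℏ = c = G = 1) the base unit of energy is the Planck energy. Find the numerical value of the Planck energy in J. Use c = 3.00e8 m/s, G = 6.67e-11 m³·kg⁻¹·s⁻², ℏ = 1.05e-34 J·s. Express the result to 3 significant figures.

E_P = √(ℏc⁵/G)
  = √(3.83e18)
  = 1.96e9 J

1.96e9 J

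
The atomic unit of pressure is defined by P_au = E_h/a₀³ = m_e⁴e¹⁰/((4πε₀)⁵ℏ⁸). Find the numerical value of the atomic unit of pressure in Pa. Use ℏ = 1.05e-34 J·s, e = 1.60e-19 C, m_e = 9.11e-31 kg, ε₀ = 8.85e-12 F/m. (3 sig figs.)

P_au = E_h/a₀³ = m_e⁴e¹⁰/((4πε₀)⁵ℏ⁸)
E_h = 4.38e-18 J
a₀ = 5.26e-11 m
E_h/a₀³ = 3.01e13 Pa

3.01e13 Pa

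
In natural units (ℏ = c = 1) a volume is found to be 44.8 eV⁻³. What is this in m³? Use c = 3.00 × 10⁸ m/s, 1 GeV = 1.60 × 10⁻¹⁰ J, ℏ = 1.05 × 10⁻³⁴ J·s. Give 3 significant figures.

Volume is [L]³ = [E]⁻³·(ℏc)³.
1 GeV⁻³ → (ℏc)³ × (1 GeV in J)⁻³ = 7.63 × 10⁻⁴⁸ m³.
Convert the energy scale: 44.8 eV⁻³ = 4.48 × 10²⁸ GeV⁻³.
Result: 4.48 × 10²⁸ × 7.63 × 10⁻⁴⁸ = 3.42 × 10⁻¹⁹ m³.

3.42 × 10⁻¹⁹ m³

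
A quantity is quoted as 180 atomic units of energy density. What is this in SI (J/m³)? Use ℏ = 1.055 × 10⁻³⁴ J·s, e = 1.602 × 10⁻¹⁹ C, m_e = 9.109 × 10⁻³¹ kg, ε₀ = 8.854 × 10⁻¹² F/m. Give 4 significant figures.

One atomic unit of energy density: u_au = E_h/a₀³ = m_e⁴e¹⁰/((4πε₀)⁵ℏ⁸) = 2.929 × 10¹³ J/m³.
180 × 2.929 × 10¹³ J/m³ = 5.272 × 10¹⁵ J/m³

5.272 × 10¹⁵ J/m³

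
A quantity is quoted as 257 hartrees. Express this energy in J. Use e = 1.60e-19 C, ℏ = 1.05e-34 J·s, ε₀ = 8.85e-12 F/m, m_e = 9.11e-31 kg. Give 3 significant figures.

One hartree: E_h = m_e e⁴/(4πε₀ℏ)² = 4.38e-18 J.
257 × 4.38e-18 J = 1.13e-15 J

1.13e-15 J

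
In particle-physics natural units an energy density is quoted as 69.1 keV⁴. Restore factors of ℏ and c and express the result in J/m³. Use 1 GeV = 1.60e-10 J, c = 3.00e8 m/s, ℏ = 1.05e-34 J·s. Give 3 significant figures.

1.45e15 J/m³

[E]/[L]³ = [E]⁴/(ℏc)³; restore (ℏc)⁻³.
1 GeV⁴ → 1/(ℏc)³ × (1 GeV in J)⁴ = 2.10e37 J/m³.
Convert the energy scale: 69.1 keV⁴ = 6.91e-23 GeV⁴.
Result: 6.91e-23 × 2.10e37 = 1.45e15 J/m³.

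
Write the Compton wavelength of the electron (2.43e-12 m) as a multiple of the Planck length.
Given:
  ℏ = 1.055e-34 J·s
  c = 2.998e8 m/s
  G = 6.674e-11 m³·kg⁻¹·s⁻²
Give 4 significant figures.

Planck length: ℓ_P = √(ℏG/c³) = 1.616e-35 m.
2.43e-12 / 1.616e-35 = 1.503e23

1.503e23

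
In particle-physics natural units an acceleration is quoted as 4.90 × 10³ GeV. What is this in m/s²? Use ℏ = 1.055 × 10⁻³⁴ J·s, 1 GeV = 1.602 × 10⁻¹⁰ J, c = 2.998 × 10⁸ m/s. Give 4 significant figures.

2.231 × 10³⁶ m/s²

Acceleration is [L]/[T]² = c·[E]/ℏ.
1 GeV → c/ℏ × (1 GeV in J) = 4.552 × 10³² m/s².
Result: 4.90 × 10³ × 4.552 × 10³² = 2.231 × 10³⁶ m/s².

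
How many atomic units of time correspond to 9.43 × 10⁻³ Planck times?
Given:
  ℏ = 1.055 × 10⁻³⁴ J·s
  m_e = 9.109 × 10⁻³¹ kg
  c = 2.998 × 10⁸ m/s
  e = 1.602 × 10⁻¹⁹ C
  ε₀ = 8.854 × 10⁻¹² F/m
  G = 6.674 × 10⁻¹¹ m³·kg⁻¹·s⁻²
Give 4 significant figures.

Planck time: t_P = √(ℏG/c⁵) = 5.392 × 10⁻⁴⁴ s
atomic unit of time: τ_au = (4πε₀)²ℏ³/(m_e e⁴) = 2.423 × 10⁻¹⁷ s
9.43 × 10⁻³ × 5.392 × 10⁻⁴⁴ / 2.423 × 10⁻¹⁷ = 2.099 × 10⁻²⁹

2.099 × 10⁻²⁹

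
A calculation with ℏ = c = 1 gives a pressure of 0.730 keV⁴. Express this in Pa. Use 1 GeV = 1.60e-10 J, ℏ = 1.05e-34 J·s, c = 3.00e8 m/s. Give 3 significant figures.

1.53e13 Pa

Pressure is [E]/[L]³ = [E]⁴/(ℏc)³.
1 GeV⁴ → 1/(ℏc)³ × (1 GeV in J)⁴ = 2.10e37 Pa.
Convert the energy scale: 0.730 keV⁴ = 7.30e-25 GeV⁴.
Result: 7.30e-25 × 2.10e37 = 1.53e13 Pa.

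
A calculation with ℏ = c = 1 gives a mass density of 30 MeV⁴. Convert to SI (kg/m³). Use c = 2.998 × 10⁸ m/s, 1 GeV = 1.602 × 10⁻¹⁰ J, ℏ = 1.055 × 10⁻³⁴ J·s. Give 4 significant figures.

6.948 × 10⁹ kg/m³

Mass density is [E]/(c²[L]³) = [E]⁴/(ℏ³c⁵).
1 GeV⁴ → 1/(ℏ³c⁵) × (1 GeV in J)⁴ = 2.316 × 10²⁰ kg/m³.
Convert the energy scale: 30 MeV⁴ = 3.00 × 10⁻¹¹ GeV⁴.
Result: 3.00 × 10⁻¹¹ × 2.316 × 10²⁰ = 6.948 × 10⁹ kg/m³.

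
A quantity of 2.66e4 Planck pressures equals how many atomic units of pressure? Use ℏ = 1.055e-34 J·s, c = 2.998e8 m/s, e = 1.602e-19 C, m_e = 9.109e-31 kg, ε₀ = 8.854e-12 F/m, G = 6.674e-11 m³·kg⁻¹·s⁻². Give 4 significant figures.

4.207e104

Planck pressure: p_P = c⁷/(ℏG²) = 4.632e113 Pa
atomic unit of pressure: P_au = E_h/a₀³ = m_e⁴e¹⁰/((4πε₀)⁵ℏ⁸) = 2.929e13 Pa
2.66e4 × 4.632e113 / 2.929e13 = 4.207e104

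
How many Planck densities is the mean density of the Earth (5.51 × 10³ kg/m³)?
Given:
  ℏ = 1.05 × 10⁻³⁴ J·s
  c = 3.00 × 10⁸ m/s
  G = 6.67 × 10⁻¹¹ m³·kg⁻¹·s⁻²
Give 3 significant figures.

1.06 × 10⁻⁹³

Planck density: ρ_P = c⁵/(ℏG²) = 5.20 × 10⁹⁶ kg/m³.
5.51 × 10³ / 5.20 × 10⁹⁶ = 1.06 × 10⁻⁹³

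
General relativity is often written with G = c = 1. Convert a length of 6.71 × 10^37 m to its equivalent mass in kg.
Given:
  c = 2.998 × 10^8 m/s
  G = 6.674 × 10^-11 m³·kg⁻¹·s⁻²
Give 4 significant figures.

Length → mass via c²/G.
6.71 × 10^37 m × (c²/G) = 9.036 × 10^64 kg

9.036 × 10^64 kg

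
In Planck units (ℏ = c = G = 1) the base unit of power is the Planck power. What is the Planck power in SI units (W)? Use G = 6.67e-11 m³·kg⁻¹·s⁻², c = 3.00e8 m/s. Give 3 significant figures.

3.64e52 W

P_P = c⁵/G
  = 2.43e42 / 6.67e-11
  = 3.64e52 W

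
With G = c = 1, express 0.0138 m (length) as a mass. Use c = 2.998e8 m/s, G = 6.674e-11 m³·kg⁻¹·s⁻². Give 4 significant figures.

Length → mass via c²/G.
0.0138 m × (c²/G) = 1.858e25 kg

1.858e25 kg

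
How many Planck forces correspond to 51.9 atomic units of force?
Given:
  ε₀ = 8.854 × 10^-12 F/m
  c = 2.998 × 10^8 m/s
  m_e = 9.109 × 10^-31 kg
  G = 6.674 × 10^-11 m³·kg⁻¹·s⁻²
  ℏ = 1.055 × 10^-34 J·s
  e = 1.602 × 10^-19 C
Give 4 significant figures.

atomic unit of force: F_au = E_h/a₀ = m_e²e⁶/((4πε₀)³ℏ⁴) = 8.220 × 10^-8 N
Planck force: F_P = c⁴/G = 1.210 × 10^44 N
51.9 × 8.220 × 10^-8 / 1.210 × 10^44 = 3.524 × 10^-50

3.524 × 10^-50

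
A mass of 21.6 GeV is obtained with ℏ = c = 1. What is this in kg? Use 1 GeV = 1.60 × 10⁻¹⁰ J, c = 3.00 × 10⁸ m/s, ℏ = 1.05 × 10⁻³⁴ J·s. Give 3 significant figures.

3.84 × 10⁻²⁶ kg

Mass is [E]/c²; divide by c².
1 GeV → 1/c² × (1 GeV in J) = 1.78 × 10⁻²⁷ kg.
Result: 21.6 × 1.78 × 10⁻²⁷ = 3.84 × 10⁻²⁶ kg.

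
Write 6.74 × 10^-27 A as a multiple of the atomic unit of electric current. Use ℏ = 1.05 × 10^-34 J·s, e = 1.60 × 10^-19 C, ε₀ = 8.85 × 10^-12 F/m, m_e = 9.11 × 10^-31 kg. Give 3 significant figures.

1.01 × 10^-24

atomic unit of electric current: I_au = e E_h/ℏ = m_e e⁵/((4πε₀)²ℏ³) = 6.67 × 10^-3 A.
6.74 × 10^-27 / 6.67 × 10^-3 = 1.01 × 10^-24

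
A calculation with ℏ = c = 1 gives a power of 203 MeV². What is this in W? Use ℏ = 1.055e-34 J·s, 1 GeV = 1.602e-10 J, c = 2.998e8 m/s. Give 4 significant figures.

4.938e10 W

Power is [E]/[T] = [E]²/ℏ.
1 GeV² → 1/ℏ × (1 GeV in J)² = 2.433e14 W.
Convert the energy scale: 203 MeV² = 2.03e-4 GeV².
Result: 2.03e-4 × 2.433e14 = 4.938e10 W.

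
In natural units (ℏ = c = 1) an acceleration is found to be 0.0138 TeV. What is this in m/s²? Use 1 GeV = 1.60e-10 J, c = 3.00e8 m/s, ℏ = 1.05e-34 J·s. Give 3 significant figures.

Acceleration is [L]/[T]² = c·[E]/ℏ.
1 GeV → c/ℏ × (1 GeV in J) = 4.57e32 m/s².
Convert the energy scale: 0.0138 TeV = 13.8 GeV.
Result: 13.8 × 4.57e32 = 6.31e33 m/s².

6.31e33 m/s²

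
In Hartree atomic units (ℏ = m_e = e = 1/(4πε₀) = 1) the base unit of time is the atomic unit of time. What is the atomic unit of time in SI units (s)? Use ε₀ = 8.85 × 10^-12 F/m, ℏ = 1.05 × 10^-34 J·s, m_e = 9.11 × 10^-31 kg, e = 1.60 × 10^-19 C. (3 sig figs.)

2.40 × 10^-17 s

τ_au = (4πε₀)²ℏ³/(m_e e⁴)
E_h = 4.38 × 10^-18 J
ℏ/E_h = 2.40 × 10^-17 s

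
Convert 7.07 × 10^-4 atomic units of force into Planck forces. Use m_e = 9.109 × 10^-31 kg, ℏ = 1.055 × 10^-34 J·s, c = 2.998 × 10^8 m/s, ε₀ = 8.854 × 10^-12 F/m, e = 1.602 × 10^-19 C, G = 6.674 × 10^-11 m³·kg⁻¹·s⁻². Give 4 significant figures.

4.801 × 10^-55

atomic unit of force: F_au = E_h/a₀ = m_e²e⁶/((4πε₀)³ℏ⁴) = 8.220 × 10^-8 N
Planck force: F_P = c⁴/G = 1.210 × 10^44 N
7.07 × 10^-4 × 8.220 × 10^-8 / 1.210 × 10^44 = 4.801 × 10^-55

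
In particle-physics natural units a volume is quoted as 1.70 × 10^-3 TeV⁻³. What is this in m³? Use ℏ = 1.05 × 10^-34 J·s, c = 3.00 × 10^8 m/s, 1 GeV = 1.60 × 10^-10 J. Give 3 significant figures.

1.30 × 10^-59 m³

Volume is [L]³ = [E]⁻³·(ℏc)³.
1 GeV⁻³ → (ℏc)³ × (1 GeV in J)⁻³ = 7.63 × 10^-48 m³.
Convert the energy scale: 1.70 × 10^-3 TeV⁻³ = 1.70 × 10^-12 GeV⁻³.
Result: 1.70 × 10^-12 × 7.63 × 10^-48 = 1.30 × 10^-59 m³.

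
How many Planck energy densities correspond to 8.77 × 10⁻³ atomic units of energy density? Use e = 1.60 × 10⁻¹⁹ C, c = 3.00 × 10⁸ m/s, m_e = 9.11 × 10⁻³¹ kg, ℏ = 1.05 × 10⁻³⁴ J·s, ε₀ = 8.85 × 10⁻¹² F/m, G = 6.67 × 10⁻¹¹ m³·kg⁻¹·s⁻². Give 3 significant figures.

atomic unit of energy density: u_au = E_h/a₀³ = m_e⁴e¹⁰/((4πε₀)⁵ℏ⁸) = 3.01 × 10¹³ J/m³
Planck energy density: u_P = c⁷/(ℏG²) = 4.68 × 10¹¹³ J/m³
8.77 × 10⁻³ × 3.01 × 10¹³ / 4.68 × 10¹¹³ = 5.64 × 10⁻¹⁰³

5.64 × 10⁻¹⁰³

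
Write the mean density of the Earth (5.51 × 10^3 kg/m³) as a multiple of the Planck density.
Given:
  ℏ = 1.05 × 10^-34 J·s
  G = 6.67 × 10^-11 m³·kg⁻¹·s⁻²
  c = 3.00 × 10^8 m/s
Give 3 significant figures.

Planck density: ρ_P = c⁵/(ℏG²) = 5.20 × 10^96 kg/m³.
5.51 × 10^3 / 5.20 × 10^96 = 1.06 × 10^-93

1.06 × 10^-93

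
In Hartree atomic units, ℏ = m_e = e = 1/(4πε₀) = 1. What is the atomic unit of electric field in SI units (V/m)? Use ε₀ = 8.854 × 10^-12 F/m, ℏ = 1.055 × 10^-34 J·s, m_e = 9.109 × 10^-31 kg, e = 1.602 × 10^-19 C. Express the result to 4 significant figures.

5.131 × 10^11 V/m

Dimensional analysis gives E_au = E_h/(e a₀) = m_e²e⁵/((4πε₀)³ℏ⁴).
E_h = 4.354 × 10^-18 J
a₀ = 5.297 × 10^-11 m
E_h/(e·a₀) = 5.131 × 10^11 V/m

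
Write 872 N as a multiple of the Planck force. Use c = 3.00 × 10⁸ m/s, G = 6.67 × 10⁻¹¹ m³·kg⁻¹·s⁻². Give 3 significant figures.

7.18 × 10⁻⁴²

Planck force: F_P = c⁴/G = 1.21 × 10⁴⁴ N.
872 / 1.21 × 10⁴⁴ = 7.18 × 10⁻⁴²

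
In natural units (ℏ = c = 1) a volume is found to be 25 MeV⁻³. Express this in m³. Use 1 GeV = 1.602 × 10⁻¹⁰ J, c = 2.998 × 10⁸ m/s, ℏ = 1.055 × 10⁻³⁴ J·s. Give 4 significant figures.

1.924 × 10⁻³⁷ m³

Volume is [L]³ = [E]⁻³·(ℏc)³.
1 GeV⁻³ → (ℏc)³ × (1 GeV in J)⁻³ = 7.696 × 10⁻⁴⁸ m³.
Convert the energy scale: 25 MeV⁻³ = 2.50 × 10¹⁰ GeV⁻³.
Result: 2.50 × 10¹⁰ × 7.696 × 10⁻⁴⁸ = 1.924 × 10⁻³⁷ m³.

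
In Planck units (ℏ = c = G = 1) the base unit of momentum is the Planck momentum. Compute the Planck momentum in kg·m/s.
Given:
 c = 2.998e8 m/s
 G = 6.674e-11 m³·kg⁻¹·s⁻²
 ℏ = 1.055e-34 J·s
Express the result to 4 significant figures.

p_P = √(ℏc³/G)
  = √(42.60)
  = 6.527 kg·m/s

6.527 kg·m/s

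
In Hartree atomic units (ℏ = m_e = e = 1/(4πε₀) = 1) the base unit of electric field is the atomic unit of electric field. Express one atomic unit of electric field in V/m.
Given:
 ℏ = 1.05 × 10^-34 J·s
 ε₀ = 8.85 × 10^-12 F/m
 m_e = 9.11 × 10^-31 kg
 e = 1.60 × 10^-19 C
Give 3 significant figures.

E_au = E_h/(e a₀) = m_e²e⁵/((4πε₀)³ℏ⁴)
E_h = 4.38 × 10^-18 J
a₀ = 5.26 × 10^-11 m
E_h/(e·a₀) = 5.20 × 10^11 V/m

5.20 × 10^11 V/m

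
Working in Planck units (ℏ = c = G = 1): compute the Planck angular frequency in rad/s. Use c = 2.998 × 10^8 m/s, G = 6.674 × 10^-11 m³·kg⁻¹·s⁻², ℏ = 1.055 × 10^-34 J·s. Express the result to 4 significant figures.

1.855 × 10^43 rad/s

From ℏ = c = G = 1 the angular frequency scale is ω_P = √(c⁵/(ℏG)).
  = √(3.440 × 10^86)
  = 1.855 × 10^43 rad/s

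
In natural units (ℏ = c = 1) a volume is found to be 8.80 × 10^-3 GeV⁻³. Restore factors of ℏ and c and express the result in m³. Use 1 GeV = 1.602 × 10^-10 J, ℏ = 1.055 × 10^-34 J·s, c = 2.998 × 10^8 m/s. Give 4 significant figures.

Volume is [L]³ = [E]⁻³·(ℏc)³.
1 GeV⁻³ → (ℏc)³ × (1 GeV in J)⁻³ = 7.696 × 10^-48 m³.
Result: 8.80 × 10^-3 × 7.696 × 10^-48 = 6.772 × 10^-50 m³.

6.772 × 10^-50 m³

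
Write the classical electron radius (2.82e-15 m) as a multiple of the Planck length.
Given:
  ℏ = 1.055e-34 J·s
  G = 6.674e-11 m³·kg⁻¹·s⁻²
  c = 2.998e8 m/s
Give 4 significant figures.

Planck length: ℓ_P = √(ℏG/c³) = 1.616e-35 m.
2.82e-15 / 1.616e-35 = 1.745e20

1.745e20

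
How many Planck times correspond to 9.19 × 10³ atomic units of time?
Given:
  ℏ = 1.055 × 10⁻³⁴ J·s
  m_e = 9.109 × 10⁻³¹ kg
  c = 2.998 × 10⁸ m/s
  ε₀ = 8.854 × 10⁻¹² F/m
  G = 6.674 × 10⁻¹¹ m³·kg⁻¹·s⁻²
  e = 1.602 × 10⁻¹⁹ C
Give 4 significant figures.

4.130 × 10³⁰

atomic unit of time: τ_au = (4πε₀)²ℏ³/(m_e e⁴) = 2.423 × 10⁻¹⁷ s
Planck time: t_P = √(ℏG/c⁵) = 5.392 × 10⁻⁴⁴ s
9.19 × 10³ × 2.423 × 10⁻¹⁷ / 5.392 × 10⁻⁴⁴ = 4.130 × 10³⁰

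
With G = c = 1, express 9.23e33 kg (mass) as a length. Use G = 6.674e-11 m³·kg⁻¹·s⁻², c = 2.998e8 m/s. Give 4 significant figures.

In G = c = 1 units mass has dimensions of length; the conversion factor is G/c².
9.23e33 kg × (G/c²) = 6.854e6 m

6.854e6 m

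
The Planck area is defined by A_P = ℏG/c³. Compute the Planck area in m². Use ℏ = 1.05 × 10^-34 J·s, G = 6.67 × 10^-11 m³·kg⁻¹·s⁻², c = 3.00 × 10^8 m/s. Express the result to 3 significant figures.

2.59 × 10^-70 m²

A_P = ℏG/c³
  = 7.00 × 10^-45 / 2.70 × 10^25
  = 2.59 × 10^-70 m²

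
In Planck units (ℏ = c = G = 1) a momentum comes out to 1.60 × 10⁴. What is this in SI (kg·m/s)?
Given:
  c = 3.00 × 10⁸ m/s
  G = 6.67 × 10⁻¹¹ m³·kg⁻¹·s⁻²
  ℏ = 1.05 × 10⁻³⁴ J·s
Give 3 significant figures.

One Planck momentum: p_P = √(ℏc³/G) = 6.52 kg·m/s.
1.60 × 10⁴ × 6.52 kg·m/s = 1.04 × 10⁵ kg·m/s

1.04 × 10⁵ kg·m/s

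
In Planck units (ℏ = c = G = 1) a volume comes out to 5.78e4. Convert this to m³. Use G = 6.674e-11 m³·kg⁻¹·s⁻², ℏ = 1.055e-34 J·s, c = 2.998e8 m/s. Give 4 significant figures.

2.441e-100 m³

One Planck volume: V_P = (ℏG/c³)^(3/2) = 4.224e-105 m³.
5.78e4 × 4.224e-105 m³ = 2.441e-100 m³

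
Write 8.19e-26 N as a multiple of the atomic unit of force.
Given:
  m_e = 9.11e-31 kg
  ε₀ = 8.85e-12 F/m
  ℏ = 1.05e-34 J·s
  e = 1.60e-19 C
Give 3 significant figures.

9.83e-19

atomic unit of force: F_au = E_h/a₀ = m_e²e⁶/((4πε₀)³ℏ⁴) = 8.33e-8 N.
8.19e-26 / 8.33e-8 = 9.83e-19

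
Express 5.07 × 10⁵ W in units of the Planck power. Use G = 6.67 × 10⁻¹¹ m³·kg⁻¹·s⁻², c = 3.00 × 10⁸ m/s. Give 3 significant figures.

Planck power: P_P = c⁵/G = 3.64 × 10⁵² W.
5.07 × 10⁵ / 3.64 × 10⁵² = 1.39 × 10⁻⁴⁷

1.39 × 10⁻⁴⁷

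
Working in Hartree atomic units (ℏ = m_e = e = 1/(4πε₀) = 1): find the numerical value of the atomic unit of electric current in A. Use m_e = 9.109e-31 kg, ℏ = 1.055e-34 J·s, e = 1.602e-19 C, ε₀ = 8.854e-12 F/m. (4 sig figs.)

6.612e-3 A

Dimensional analysis gives I_au = e E_h/ℏ = m_e e⁵/((4πε₀)²ℏ³).
E_h = 4.354e-18 J
e·E_h/ℏ = 6.612e-3 A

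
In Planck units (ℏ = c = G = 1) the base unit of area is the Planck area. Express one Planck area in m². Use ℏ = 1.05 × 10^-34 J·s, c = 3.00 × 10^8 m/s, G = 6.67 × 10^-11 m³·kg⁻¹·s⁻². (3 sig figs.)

A_P = ℏG/c³
  = 7.00 × 10^-45 / 2.70 × 10^25
  = 2.59 × 10^-70 m²

2.59 × 10^-70 m²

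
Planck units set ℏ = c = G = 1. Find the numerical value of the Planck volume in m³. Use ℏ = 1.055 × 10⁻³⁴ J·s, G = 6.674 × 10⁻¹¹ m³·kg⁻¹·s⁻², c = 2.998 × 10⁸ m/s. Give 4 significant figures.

4.224 × 10⁻¹⁰⁵ m³

Dimensional analysis gives V_P = (ℏG/c³)^(3/2).
  = √(1.784 × 10⁻²⁰⁹)
  = 4.224 × 10⁻¹⁰⁵ m³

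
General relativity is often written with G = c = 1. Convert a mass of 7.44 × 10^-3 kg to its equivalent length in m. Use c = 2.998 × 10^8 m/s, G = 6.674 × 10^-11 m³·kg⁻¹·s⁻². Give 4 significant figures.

5.525 × 10^-30 m

In G = c = 1 units mass has dimensions of length; the conversion factor is G/c².
7.44 × 10^-3 kg × (G/c²) = 5.525 × 10^-30 m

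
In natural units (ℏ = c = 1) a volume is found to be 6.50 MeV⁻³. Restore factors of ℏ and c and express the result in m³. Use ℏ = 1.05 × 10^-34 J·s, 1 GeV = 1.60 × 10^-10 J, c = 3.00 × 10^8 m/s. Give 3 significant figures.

4.96 × 10^-38 m³

Volume is [L]³ = [E]⁻³·(ℏc)³.
1 GeV⁻³ → (ℏc)³ × (1 GeV in J)⁻³ = 7.63 × 10^-48 m³.
Convert the energy scale: 6.50 MeV⁻³ = 6.50 × 10^9 GeV⁻³.
Result: 6.50 × 10^9 × 7.63 × 10^-48 = 4.96 × 10^-38 m³.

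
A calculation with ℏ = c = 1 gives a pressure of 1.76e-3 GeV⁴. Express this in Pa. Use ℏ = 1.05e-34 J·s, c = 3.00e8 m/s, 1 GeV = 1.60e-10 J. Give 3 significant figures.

3.69e34 Pa

Pressure is [E]/[L]³ = [E]⁴/(ℏc)³.
1 GeV⁴ → 1/(ℏc)³ × (1 GeV in J)⁴ = 2.10e37 Pa.
Result: 1.76e-3 × 2.10e37 = 3.69e34 Pa.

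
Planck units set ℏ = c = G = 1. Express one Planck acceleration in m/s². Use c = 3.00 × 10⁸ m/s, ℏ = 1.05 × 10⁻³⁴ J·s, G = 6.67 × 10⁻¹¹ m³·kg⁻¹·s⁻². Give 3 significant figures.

From ℏ = c = G = 1 the acceleration scale is a_P = √(c⁷/(ℏG)).
  = √(3.12 × 10¹⁰³)
  = 5.59 × 10⁵¹ m/s²

5.59 × 10⁵¹ m/s²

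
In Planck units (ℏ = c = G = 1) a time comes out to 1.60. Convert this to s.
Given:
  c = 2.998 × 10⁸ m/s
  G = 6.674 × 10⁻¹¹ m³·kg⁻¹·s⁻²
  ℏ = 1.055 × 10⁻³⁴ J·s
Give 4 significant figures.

8.627 × 10⁻⁴⁴ s

One Planck time: t_P = √(ℏG/c⁵) = 5.392 × 10⁻⁴⁴ s.
1.60 × 5.392 × 10⁻⁴⁴ s = 8.627 × 10⁻⁴⁴ s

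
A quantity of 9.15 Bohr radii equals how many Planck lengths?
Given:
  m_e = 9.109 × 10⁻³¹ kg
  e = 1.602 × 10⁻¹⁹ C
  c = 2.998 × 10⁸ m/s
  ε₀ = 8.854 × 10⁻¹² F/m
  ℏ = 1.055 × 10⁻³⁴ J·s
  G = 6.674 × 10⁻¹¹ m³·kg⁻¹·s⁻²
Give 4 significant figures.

Bohr radius: a₀ = 4πε₀ℏ²/(m_e e²) = 5.297 × 10⁻¹¹ m
Planck length: ℓ_P = √(ℏG/c³) = 1.616 × 10⁻³⁵ m
9.15 × 5.297 × 10⁻¹¹ / 1.616 × 10⁻³⁵ = 2.999 × 10²⁵

2.999 × 10²⁵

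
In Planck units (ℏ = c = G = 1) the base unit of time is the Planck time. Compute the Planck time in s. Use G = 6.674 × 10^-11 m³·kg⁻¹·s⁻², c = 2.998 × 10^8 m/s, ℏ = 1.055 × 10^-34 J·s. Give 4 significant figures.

5.392 × 10^-44 s

t_P = √(ℏG/c⁵)
  = √(2.907 × 10^-87)
  = 5.392 × 10^-44 s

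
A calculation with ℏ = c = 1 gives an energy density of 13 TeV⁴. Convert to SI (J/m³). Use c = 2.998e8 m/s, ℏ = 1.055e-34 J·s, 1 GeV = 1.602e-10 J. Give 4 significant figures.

[E]/[L]³ = [E]⁴/(ℏc)³; restore (ℏc)⁻³.
1 GeV⁴ → 1/(ℏc)³ × (1 GeV in J)⁴ = 2.082e37 J/m³.
Convert the energy scale: 13 TeV⁴ = 1.30e13 GeV⁴.
Result: 1.30e13 × 2.082e37 = 2.706e50 J/m³.

2.706e50 J/m³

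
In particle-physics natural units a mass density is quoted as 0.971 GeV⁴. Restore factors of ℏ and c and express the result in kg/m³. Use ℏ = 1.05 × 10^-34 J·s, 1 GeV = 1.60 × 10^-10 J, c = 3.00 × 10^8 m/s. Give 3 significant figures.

2.26 × 10^20 kg/m³

Mass density is [E]/(c²[L]³) = [E]⁴/(ℏ³c⁵).
1 GeV⁴ → 1/(ℏ³c⁵) × (1 GeV in J)⁴ = 2.33 × 10^20 kg/m³.
Result: 0.971 × 2.33 × 10^20 = 2.26 × 10^20 kg/m³.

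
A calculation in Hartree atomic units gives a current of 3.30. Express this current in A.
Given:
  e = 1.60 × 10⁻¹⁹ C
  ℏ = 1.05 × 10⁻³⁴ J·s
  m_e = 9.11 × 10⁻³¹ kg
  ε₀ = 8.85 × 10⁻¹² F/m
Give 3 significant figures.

One atomic unit of electric current: I_au = e E_h/ℏ = m_e e⁵/((4πε₀)²ℏ³) = 6.67 × 10⁻³ A.
3.30 × 6.67 × 10⁻³ A = 0.0220 A

0.0220 A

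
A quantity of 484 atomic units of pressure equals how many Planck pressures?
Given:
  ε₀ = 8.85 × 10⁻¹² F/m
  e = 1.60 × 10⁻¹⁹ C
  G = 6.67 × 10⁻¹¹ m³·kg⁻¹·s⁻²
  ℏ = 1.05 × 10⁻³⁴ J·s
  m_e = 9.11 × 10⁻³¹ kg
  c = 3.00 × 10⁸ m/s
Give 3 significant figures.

3.11 × 10⁻⁹⁸

atomic unit of pressure: P_au = E_h/a₀³ = m_e⁴e¹⁰/((4πε₀)⁵ℏ⁸) = 3.01 × 10¹³ Pa
Planck pressure: p_P = c⁷/(ℏG²) = 4.68 × 10¹¹³ Pa
484 × 3.01 × 10¹³ / 4.68 × 10¹¹³ = 3.11 × 10⁻⁹⁸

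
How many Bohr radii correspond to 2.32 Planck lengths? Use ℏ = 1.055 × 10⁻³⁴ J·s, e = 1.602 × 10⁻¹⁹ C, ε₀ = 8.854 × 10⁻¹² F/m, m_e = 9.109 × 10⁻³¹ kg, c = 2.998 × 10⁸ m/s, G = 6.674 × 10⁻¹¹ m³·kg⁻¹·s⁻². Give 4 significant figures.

7.079 × 10⁻²⁵

Planck length: ℓ_P = √(ℏG/c³) = 1.616 × 10⁻³⁵ m
Bohr radius: a₀ = 4πε₀ℏ²/(m_e e²) = 5.297 × 10⁻¹¹ m
2.32 × 1.616 × 10⁻³⁵ / 5.297 × 10⁻¹¹ = 7.079 × 10⁻²⁵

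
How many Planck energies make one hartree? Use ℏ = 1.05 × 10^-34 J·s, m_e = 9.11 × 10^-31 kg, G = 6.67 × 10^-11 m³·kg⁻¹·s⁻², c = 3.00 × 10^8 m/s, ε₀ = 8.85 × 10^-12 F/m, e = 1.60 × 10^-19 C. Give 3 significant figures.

2.24 × 10^-27

hartree: E_h = m_e e⁴/(4πε₀ℏ)² = 4.38 × 10^-18 J
Planck energy: E_P = √(ℏc⁵/G) = 1.96 × 10^9 J
ratio = 4.38 × 10^-18 / 1.96 × 10^9 = 2.24 × 10^-27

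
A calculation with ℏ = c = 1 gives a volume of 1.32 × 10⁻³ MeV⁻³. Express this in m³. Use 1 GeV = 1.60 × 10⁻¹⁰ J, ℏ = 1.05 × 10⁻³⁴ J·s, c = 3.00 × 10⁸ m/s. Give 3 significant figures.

1.01 × 10⁻⁴¹ m³

Volume is [L]³ = [E]⁻³·(ℏc)³.
1 GeV⁻³ → (ℏc)³ × (1 GeV in J)⁻³ = 7.63 × 10⁻⁴⁸ m³.
Convert the energy scale: 1.32 × 10⁻³ MeV⁻³ = 1.32 × 10⁶ GeV⁻³.
Result: 1.32 × 10⁶ × 7.63 × 10⁻⁴⁸ = 1.01 × 10⁻⁴¹ m³.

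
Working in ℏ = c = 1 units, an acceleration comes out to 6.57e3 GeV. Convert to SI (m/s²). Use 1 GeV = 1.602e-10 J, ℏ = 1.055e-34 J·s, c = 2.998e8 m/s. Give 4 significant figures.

Acceleration is [L]/[T]² = c·[E]/ℏ.
1 GeV → c/ℏ × (1 GeV in J) = 4.552e32 m/s².
Result: 6.57e3 × 4.552e32 = 2.991e36 m/s².

2.991e36 m/s²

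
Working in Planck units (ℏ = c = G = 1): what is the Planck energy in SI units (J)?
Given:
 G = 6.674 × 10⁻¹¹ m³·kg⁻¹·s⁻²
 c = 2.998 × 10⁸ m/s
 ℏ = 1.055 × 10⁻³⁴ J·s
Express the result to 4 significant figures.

From ℏ = c = G = 1 the energy scale is E_P = √(ℏc⁵/G).
  = √(3.828 × 10¹⁸)
  = 1.957 × 10⁹ J

1.957 × 10⁹ J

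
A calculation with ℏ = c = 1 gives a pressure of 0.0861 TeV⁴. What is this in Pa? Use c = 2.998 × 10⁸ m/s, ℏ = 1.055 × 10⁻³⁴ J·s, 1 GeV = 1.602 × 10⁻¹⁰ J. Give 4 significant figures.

Pressure is [E]/[L]³ = [E]⁴/(ℏc)³.
1 GeV⁴ → 1/(ℏc)³ × (1 GeV in J)⁴ = 2.082 × 10³⁷ Pa.
Convert the energy scale: 0.0861 TeV⁴ = 8.61 × 10¹⁰ GeV⁴.
Result: 8.61 × 10¹⁰ × 2.082 × 10³⁷ = 1.792 × 10⁴⁸ Pa.

1.792 × 10⁴⁸ Pa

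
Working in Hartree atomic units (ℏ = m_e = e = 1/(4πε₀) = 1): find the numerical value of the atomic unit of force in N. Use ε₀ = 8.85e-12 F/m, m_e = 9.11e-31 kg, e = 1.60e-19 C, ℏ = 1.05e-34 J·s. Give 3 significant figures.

The unique combination of the constants set to 1 with dimensions of force is F_au = E_h/a₀ = m_e²e⁶/((4πε₀)³ℏ⁴).
E_h = 4.38e-18 J
a₀ = 5.26e-11 m
E_h/a₀ = 8.33e-8 N

8.33e-8 N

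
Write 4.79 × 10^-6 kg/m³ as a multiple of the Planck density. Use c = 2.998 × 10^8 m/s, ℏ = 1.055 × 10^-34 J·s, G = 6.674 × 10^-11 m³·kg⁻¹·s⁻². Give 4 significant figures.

9.294 × 10^-103

Planck density: ρ_P = c⁵/(ℏG²) = 5.154 × 10^96 kg/m³.
4.79 × 10^-6 / 5.154 × 10^96 = 9.294 × 10^-103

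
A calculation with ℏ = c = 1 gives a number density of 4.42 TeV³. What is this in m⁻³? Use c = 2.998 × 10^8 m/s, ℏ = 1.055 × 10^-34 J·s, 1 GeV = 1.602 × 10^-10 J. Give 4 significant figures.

5.743 × 10^56 m⁻³

Number density is [L]⁻³ = [E]³/(ℏc)³.
1 GeV³ → 1/(ℏc)³ × (1 GeV in J)³ = 1.299 × 10^47 m⁻³.
Convert the energy scale: 4.42 TeV³ = 4.42 × 10^9 GeV³.
Result: 4.42 × 10^9 × 1.299 × 10^47 = 5.743 × 10^56 m⁻³.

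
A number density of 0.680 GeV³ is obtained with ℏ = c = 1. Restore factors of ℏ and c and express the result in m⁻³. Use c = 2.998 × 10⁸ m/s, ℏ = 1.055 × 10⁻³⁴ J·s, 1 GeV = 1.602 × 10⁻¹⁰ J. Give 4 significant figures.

Number density is [L]⁻³ = [E]³/(ℏc)³.
1 GeV³ → 1/(ℏc)³ × (1 GeV in J)³ = 1.299 × 10⁴⁷ m⁻³.
Result: 0.680 × 1.299 × 10⁴⁷ = 8.836 × 10⁴⁶ m⁻³.

8.836 × 10⁴⁶ m⁻³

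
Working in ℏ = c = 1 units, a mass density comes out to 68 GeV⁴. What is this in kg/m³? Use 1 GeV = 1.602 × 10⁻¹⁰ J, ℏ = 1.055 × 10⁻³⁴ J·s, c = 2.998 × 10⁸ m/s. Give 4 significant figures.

Mass density is [E]/(c²[L]³) = [E]⁴/(ℏ³c⁵).
1 GeV⁴ → 1/(ℏ³c⁵) × (1 GeV in J)⁴ = 2.316 × 10²⁰ kg/m³.
Result: 68 × 2.316 × 10²⁰ = 1.575 × 10²² kg/m³.

1.575 × 10²² kg/m³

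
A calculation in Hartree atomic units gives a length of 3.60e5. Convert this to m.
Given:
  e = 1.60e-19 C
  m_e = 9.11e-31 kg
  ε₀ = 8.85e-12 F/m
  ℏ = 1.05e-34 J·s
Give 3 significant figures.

1.89e-5 m

One Bohr radius: a₀ = 4πε₀ℏ²/(m_e e²) = 5.26e-11 m.
3.60e5 × 5.26e-11 m = 1.89e-5 m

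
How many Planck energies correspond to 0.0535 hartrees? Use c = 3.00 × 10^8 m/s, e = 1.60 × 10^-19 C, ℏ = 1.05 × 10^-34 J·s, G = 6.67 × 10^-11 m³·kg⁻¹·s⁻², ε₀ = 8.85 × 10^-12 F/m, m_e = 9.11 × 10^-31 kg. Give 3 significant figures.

hartree: E_h = m_e e⁴/(4πε₀ℏ)² = 4.38 × 10^-18 J
Planck energy: E_P = √(ℏc⁵/G) = 1.96 × 10^9 J
0.0535 × 4.38 × 10^-18 / 1.96 × 10^9 = 1.20 × 10^-28

1.20 × 10^-28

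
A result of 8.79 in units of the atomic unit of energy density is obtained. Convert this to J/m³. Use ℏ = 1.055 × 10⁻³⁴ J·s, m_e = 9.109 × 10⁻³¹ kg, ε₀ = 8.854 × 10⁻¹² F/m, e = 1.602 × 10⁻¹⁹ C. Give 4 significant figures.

One atomic unit of energy density: u_au = E_h/a₀³ = m_e⁴e¹⁰/((4πε₀)⁵ℏ⁸) = 2.929 × 10¹³ J/m³.
8.79 × 2.929 × 10¹³ J/m³ = 2.575 × 10¹⁴ J/m³

2.575 × 10¹⁴ J/m³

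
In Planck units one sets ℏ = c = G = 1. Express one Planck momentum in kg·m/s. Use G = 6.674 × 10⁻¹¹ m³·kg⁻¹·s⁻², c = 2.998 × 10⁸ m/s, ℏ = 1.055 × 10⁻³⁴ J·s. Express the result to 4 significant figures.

p_P = √(ℏc³/G)
  = √(42.60)
  = 6.527 kg·m/s

6.527 kg·m/s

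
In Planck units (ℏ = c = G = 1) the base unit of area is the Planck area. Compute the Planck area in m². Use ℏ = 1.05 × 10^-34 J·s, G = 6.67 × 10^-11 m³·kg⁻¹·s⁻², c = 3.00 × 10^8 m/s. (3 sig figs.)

A_P = ℏG/c³
  = 7.00 × 10^-45 / 2.70 × 10^25
  = 2.59 × 10^-70 m²

2.59 × 10^-70 m²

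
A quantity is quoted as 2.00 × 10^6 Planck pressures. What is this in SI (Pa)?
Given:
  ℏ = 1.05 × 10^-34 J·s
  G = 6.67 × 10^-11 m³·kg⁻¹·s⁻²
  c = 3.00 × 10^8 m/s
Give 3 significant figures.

One Planck pressure: p_P = c⁷/(ℏG²) = 4.68 × 10^113 Pa.
2.00 × 10^6 × 4.68 × 10^113 Pa = 9.36 × 10^119 Pa

9.36 × 10^119 Pa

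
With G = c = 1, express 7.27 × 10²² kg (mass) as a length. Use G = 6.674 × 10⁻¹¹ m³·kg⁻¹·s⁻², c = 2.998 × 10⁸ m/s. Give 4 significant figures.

In G = c = 1 units mass has dimensions of length; the conversion factor is G/c².
7.27 × 10²² kg × (G/c²) = 5.398 × 10⁻⁵ m

5.398 × 10⁻⁵ m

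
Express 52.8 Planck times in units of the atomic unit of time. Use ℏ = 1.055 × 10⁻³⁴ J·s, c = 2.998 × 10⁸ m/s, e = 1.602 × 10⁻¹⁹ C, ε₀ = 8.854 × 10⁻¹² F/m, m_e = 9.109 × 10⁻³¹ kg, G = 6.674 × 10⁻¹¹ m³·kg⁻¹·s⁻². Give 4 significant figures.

Planck time: t_P = √(ℏG/c⁵) = 5.392 × 10⁻⁴⁴ s
atomic unit of time: τ_au = (4πε₀)²ℏ³/(m_e e⁴) = 2.423 × 10⁻¹⁷ s
52.8 × 5.392 × 10⁻⁴⁴ / 2.423 × 10⁻¹⁷ = 1.175 × 10⁻²⁵

1.175 × 10⁻²⁵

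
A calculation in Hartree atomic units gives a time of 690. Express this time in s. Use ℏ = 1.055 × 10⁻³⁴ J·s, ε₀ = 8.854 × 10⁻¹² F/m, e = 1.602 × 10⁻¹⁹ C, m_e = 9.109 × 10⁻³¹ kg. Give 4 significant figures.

One atomic unit of time: τ_au = (4πε₀)²ℏ³/(m_e e⁴) = 2.423 × 10⁻¹⁷ s.
690 × 2.423 × 10⁻¹⁷ s = 1.672 × 10⁻¹⁴ s

1.672 × 10⁻¹⁴ s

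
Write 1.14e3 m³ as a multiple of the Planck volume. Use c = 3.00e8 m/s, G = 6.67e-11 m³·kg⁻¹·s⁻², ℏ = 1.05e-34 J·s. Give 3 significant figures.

Planck volume: V_P = (ℏG/c³)^(3/2) = 4.18e-105 m³.
1.14e3 / 4.18e-105 = 2.73e107

2.73e107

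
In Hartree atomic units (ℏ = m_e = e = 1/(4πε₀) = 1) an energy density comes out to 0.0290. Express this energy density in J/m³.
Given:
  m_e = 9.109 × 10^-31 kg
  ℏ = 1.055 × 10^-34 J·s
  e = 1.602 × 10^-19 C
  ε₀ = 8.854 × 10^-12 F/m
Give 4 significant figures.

One atomic unit of energy density: u_au = E_h/a₀³ = m_e⁴e¹⁰/((4πε₀)⁵ℏ⁸) = 2.929 × 10^13 J/m³.
0.0290 × 2.929 × 10^13 J/m³ = 8.495 × 10^11 J/m³

8.495 × 10^11 J/m³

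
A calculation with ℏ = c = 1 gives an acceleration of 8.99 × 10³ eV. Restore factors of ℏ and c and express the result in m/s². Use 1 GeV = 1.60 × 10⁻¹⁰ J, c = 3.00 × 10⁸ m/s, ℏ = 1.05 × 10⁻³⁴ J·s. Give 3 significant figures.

4.11 × 10²⁷ m/s²

Acceleration is [L]/[T]² = c·[E]/ℏ.
1 GeV → c/ℏ × (1 GeV in J) = 4.57 × 10³² m/s².
Convert the energy scale: 8.99 × 10³ eV = 8.99 × 10⁻⁶ GeV.
Result: 8.99 × 10⁻⁶ × 4.57 × 10³² = 4.11 × 10²⁷ m/s².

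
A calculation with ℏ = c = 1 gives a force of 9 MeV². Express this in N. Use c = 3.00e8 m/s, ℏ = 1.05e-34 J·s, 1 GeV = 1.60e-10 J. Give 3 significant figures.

Force is [E]/[L] = [E]²/(ℏc); restore (ℏc)⁻¹.
1 GeV² → 1/(ℏc) × (1 GeV in J)² = 8.13e5 N.
Convert the energy scale: 9 MeV² = 9.00e-6 GeV².
Result: 9.00e-6 × 8.13e5 = 7.31 N.

7.31 N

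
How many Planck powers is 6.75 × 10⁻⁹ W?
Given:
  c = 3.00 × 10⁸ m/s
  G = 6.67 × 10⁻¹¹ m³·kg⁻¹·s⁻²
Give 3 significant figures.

1.85 × 10⁻⁶¹

Planck power: P_P = c⁵/G = 3.64 × 10⁵² W.
6.75 × 10⁻⁹ / 3.64 × 10⁵² = 1.85 × 10⁻⁶¹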